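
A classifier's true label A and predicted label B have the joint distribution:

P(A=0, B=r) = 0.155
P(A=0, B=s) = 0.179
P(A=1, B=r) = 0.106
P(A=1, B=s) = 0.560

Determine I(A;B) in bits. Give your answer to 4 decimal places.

0.0744 bits

Marginals: p(A) = (0.3340, 0.6660), p(B) = (0.2610, 0.7390).
I(A;B) = Σ p(x,y)·log₂[p(x,y)/(p(x)p(y))].
  (0,r): 0.155·log₂(1.7781) = 0.12870
  (0,s): 0.179·log₂(0.7252) = -0.08297
  (1,r): 0.106·log₂(0.6098) = -0.07564
  (1,s): 0.560·log₂(1.1378) = 0.10430
Sum = 0.0744 bits.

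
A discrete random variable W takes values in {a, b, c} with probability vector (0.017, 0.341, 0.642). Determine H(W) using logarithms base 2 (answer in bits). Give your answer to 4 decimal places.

1.0397 bits

H(W) = −Σ p·log₂ p.
  −(0.017)·log₂(0.017) = 0.09993
  −(0.341)·log₂(0.341) = 0.52929
  −(0.642)·log₂(0.642) = 0.41047
Sum: 0.09993 + 0.52929 + 0.41047 = 1.0397 bits.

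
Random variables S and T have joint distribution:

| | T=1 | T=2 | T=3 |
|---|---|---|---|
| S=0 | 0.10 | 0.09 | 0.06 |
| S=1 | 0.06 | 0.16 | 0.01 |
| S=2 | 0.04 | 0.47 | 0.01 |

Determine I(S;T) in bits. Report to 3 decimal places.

0.190 bits

Marginals: p(S) = (0.2500, 0.2300, 0.5200), p(T) = (0.2000, 0.7200, 0.0800).
I(S;T) = Σ p(x,y)·log₂[p(x,y)/(p(x)p(y))].
  (0,1): 0.10·log₂(2.0000) = 0.1000
  (0,2): 0.09·log₂(0.5000) = -0.0900
  (0,3): 0.06·log₂(3.0000) = 0.0951
  (1,1): 0.06·log₂(1.3043) = 0.0230
  (1,2): 0.16·log₂(0.9662) = -0.0079
  (1,3): 0.01·log₂(0.5435) = -0.0088
  (2,1): 0.04·log₂(0.3846) = -0.0551
  (2,2): 0.47·log₂(1.2553) = 0.1542
  (2,3): 0.01·log₂(0.2404) = -0.0206
Sum = 0.190 bits.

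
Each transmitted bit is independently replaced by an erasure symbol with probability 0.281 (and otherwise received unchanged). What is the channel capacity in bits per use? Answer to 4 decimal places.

0.7190 bits

Binary erasure channel: capacity C = 1 − ε.
C = 1 − 0.281 = 0.7190 bits per channel use.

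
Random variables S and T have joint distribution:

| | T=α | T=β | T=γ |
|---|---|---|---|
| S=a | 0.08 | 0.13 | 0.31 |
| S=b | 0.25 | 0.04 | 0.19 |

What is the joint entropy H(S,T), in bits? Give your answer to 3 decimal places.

H(S,T) = −Σ p(x,y)·log₂ p(x,y) over all 6 cells.
  cell (a,α): −0.08·log₂0.08 = 0.2915
  cell (a,β): −0.13·log₂0.13 = 0.3826
  cell (a,γ): −0.31·log₂0.31 = 0.5238
  cell (b,α): −0.25·log₂0.25 = 0.5000
  cell (b,β): −0.04·log₂0.04 = 0.1858
  cell (b,γ): −0.19·log₂0.19 = 0.4552
Sum = 2.339 bits.

2.339 bits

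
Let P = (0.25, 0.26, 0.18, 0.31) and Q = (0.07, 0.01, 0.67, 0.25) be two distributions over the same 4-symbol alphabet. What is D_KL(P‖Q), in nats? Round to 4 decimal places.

D(P‖Q) = Σ p·ln(p/q).
  0.25·ln(0.25/0.07) = 0.31824
  0.26·ln(0.26/0.01) = 0.84711
  0.18·ln(0.18/0.67) = -0.23658
  0.31·ln(0.31/0.25) = 0.06668
D(P‖Q) = 0.9955 nats.

0.9955 nats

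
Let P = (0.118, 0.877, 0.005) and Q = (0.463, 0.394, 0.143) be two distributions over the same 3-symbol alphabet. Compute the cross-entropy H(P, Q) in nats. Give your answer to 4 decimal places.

0.9174 nats

H(P,Q) = −Σ p·ln q.
  −0.118·ln(0.463) = 0.09086
  −0.877·ln(0.394) = 0.81684
  −0.005·ln(0.143) = 0.00972
H(P,Q) = 0.9174 nats.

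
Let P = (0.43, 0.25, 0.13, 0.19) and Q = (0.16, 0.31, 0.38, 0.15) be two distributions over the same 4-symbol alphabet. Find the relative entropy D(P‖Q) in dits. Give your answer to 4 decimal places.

0.1202 dits

D(P‖Q) = Σ p·log₁₀(p/q).
  0.43·log₁₀(0.43/0.16) = 0.18462
  0.25·log₁₀(0.25/0.31) = -0.02336
  0.13·log₁₀(0.13/0.38) = -0.06056
  0.19·log₁₀(0.19/0.15) = 0.01951
D(P‖Q) = 0.1202 dits.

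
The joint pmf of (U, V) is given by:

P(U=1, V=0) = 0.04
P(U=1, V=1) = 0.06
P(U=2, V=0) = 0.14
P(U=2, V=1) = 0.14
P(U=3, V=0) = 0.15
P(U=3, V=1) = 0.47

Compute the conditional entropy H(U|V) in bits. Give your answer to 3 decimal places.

Marginals: p(U) = (0.1000, 0.2800, 0.6200), p(V) = (0.3300, 0.6700).
H(U|V) = Σ p(V) · H(U|V=·).
  V=0: p=0.3300, H(U|V=0) = 1.4109
  V=1: p=0.6700, H(U|V=1) = 1.1425
Weighted sum = 1.231 bits.

1.231 bits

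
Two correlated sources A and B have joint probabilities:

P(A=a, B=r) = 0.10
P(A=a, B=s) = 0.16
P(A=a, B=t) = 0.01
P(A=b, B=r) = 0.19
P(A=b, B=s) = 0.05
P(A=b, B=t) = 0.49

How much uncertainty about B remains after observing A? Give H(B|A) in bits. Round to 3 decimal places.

1.156 bits

Marginals: p(A) = (0.2700, 0.7300), p(B) = (0.2900, 0.2100, 0.5000).
H(B|A) = Σ p(A) · H(B|A=·).
  A=a: p=0.2700, H(B|A=a) = 1.1542
  A=b: p=0.7300, H(B|A=b) = 1.1564
Weighted sum = 1.156 bits.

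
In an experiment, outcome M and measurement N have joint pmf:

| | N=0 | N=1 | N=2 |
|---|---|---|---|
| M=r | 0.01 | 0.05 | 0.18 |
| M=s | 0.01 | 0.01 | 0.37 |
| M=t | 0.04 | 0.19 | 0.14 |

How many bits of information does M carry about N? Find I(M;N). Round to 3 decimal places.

Marginals: p(M) = (0.2400, 0.3900, 0.3700), p(N) = (0.0600, 0.2500, 0.6900).
I(M;N) = H(M) + H(N) − H(M,N).
H(M) = 1.5547, H(N) = 1.1129, H(M,N) = 2.4295.
I(M;N) = 1.5547 + 1.1129 − 2.4295 = 0.238 bits.

0.238 bits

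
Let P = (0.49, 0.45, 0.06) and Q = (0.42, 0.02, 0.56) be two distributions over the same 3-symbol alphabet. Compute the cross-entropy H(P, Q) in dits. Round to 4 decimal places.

H(P,Q) = −Σ p·log₁₀ q.
  −0.49·log₁₀(0.42) = 0.18461
  −0.45·log₁₀(0.02) = 0.76454
  −0.06·log₁₀(0.56) = 0.01511
H(P,Q) = 0.9643 dits.

0.9643 dits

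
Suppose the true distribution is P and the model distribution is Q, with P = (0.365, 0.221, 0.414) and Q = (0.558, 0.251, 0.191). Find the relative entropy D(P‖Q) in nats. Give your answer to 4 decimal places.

0.1372 nats

D(P‖Q) = Σ p·ln(p/q).
  0.365·ln(0.365/0.558) = -0.15493
  0.221·ln(0.221/0.251) = -0.02813
  0.414·ln(0.414/0.191) = 0.32027
D(P‖Q) = 0.1372 nats.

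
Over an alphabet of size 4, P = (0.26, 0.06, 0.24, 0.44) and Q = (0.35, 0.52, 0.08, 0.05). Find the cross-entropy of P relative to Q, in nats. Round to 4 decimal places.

2.2365 nats

H(P,Q) = −Σ p·ln q.
  −0.26·ln(0.35) = 0.27295
  −0.06·ln(0.52) = 0.03924
  −0.24·ln(0.08) = 0.60617
  −0.44·ln(0.05) = 1.31812
H(P,Q) = 2.2365 nats.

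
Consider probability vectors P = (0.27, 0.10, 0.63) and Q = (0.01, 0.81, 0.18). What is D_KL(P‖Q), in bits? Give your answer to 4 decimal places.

D(P‖Q) = Σ p·log₂(p/q).
  0.27·log₂(0.27/0.01) = 1.28382
  0.10·log₂(0.10/0.81) = -0.30179
  0.63·log₂(0.63/0.18) = 1.13863
D(P‖Q) = 2.1207 bits.

2.1207 bits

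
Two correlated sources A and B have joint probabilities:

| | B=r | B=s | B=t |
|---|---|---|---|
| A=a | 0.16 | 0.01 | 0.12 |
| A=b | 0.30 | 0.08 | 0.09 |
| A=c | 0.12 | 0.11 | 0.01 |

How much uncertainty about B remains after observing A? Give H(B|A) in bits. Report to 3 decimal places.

Marginals: p(A) = (0.2900, 0.4700, 0.2400), p(B) = (0.5800, 0.2000, 0.2200).
H(B|A) = Σ p(A) · H(B|A=·).
  A=a: p=0.2900, H(B|A=a) = 1.1677
  A=b: p=0.4700, H(B|A=b) = 1.3049
  A=c: p=0.2400, H(B|A=c) = 1.2069
Weighted sum = 1.242 bits.

1.242 bits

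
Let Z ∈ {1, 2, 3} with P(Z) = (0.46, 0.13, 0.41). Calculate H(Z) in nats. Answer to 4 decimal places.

H(Z) = −Σ p·ln p.
  −(0.46)·ln(0.46) = 0.35720
  −(0.13)·ln(0.13) = 0.26523
  −(0.41)·ln(0.41) = 0.36556
Sum: 0.35720 + 0.26523 + 0.36556 = 0.9880 nats.

0.9880 nats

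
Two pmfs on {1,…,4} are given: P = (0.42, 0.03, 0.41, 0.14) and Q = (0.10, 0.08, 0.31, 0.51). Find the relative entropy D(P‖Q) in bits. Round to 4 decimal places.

D(P‖Q) = Σ p·log₂(p/q).
  0.42·log₂(0.42/0.10) = 0.86956
  0.03·log₂(0.03/0.08) = -0.04245
  0.41·log₂(0.41/0.31) = 0.16538
  0.14·log₂(0.14/0.51) = -0.26111
D(P‖Q) = 0.7314 bits.

0.7314 bits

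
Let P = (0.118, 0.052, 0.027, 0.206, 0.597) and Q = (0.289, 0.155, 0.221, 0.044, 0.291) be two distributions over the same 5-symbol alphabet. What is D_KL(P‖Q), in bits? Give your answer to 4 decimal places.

D(P‖Q) = Σ p·log₂(p/q).
  0.118·log₂(0.118/0.289) = -0.15249
  0.052·log₂(0.052/0.155) = -0.08194
  0.027·log₂(0.027/0.221) = -0.08189
  0.206·log₂(0.206/0.044) = 0.45878
  0.597·log₂(0.597/0.291) = 0.61892
D(P‖Q) = 0.7614 bits.

0.7614 bits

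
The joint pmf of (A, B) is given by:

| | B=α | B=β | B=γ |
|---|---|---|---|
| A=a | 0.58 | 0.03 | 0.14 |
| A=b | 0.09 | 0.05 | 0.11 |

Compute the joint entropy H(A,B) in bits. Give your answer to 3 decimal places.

1.884 bits

H(A,B) = −Σ p(x,y)·log₂ p(x,y) over all 6 cells.
  cell (a,α): −0.58·log₂0.58 = 0.4558
  cell (a,β): −0.03·log₂0.03 = 0.1518
  cell (a,γ): −0.14·log₂0.14 = 0.3971
  cell (b,α): −0.09·log₂0.09 = 0.3127
  cell (b,β): −0.05·log₂0.05 = 0.2161
  cell (b,γ): −0.11·log₂0.11 = 0.3503
Sum = 1.884 bits.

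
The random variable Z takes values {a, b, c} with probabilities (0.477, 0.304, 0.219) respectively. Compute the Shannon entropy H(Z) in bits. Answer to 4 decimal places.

H(Z) = −Σ p·log₂ p.
  −(0.477)·log₂(0.477) = 0.50941
  −(0.304)·log₂(0.304) = 0.52223
  −(0.219)·log₂(0.219) = 0.47983
Sum: 0.50941 + 0.52223 + 0.47983 = 1.5115 bits.

1.5115 bits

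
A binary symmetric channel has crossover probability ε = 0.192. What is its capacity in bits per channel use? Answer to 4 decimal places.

0.2944 bits

Binary symmetric channel: C = 1 − h₂(ε) where h₂ is the binary entropy function.
h₂(0.192) = −0.192·log₂0.192 − 0.808·log₂0.808 = 0.7056.
C = 1 − 0.7056 = 0.2944 bits per channel use.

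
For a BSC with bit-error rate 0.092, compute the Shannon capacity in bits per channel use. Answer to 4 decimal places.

Binary symmetric channel: C = 1 − h₂(ε) where h₂ is the binary entropy function.
h₂(0.092) = −0.092·log₂0.092 − 0.908·log₂0.908 = 0.4431.
C = 1 − 0.4431 = 0.5569 bits per channel use.

0.5569 bits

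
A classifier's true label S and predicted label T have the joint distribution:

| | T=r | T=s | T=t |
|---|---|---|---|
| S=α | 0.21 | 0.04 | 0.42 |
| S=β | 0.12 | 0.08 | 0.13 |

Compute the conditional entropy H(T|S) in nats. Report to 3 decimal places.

0.908 nats

Chain rule: H(T|S) = H(S,T) − H(S).
Marginals: p(S) = (0.6700, 0.3300), p(T) = (0.3300, 0.1200, 0.5500).
H(S,T) = 1.5426 nats; H(S) = 0.6342 nats.
H(T|S) = 1.5426 − 0.6342 = 0.908 nats.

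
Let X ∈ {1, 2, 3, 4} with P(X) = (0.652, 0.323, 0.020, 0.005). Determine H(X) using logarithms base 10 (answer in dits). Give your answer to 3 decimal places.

0.325 dits

H(X) = −Σ p·log₁₀ p.
  −(0.652)·log₁₀(0.652) = 0.1211
  −(0.323)·log₁₀(0.323) = 0.1585
  −(0.020)·log₁₀(0.020) = 0.0340
  −(0.005)·log₁₀(0.005) = 0.0115
Sum: 0.1211 + 0.1585 + 0.0340 + 0.0115 = 0.325 dits.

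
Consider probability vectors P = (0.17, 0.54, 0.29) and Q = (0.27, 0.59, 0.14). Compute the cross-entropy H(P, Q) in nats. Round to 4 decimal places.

1.0777 nats

H(P,Q) = −Σ p·ln q.
  −0.17·ln(0.27) = 0.22259
  −0.54·ln(0.59) = 0.28492
  −0.29·ln(0.14) = 0.57017
H(P,Q) = 1.0777 nats.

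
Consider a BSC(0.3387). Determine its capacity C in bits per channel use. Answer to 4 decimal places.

0.0764 bits

Binary symmetric channel: C = 1 − h₂(ε) where h₂ is the binary entropy function.
h₂(0.3387) = −0.3387·log₂0.3387 − 0.6613·log₂0.6613 = 0.9236.
C = 1 − 0.9236 = 0.0764 bits per channel use.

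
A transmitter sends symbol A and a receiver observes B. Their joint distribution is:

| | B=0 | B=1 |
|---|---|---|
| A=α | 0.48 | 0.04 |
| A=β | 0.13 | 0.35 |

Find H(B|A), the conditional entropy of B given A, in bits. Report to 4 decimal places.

0.6079 bits

Marginals: p(A) = (0.5200, 0.4800), p(B) = (0.6100, 0.3900).
H(B|A) = Σ p(A) · H(B|A=·).
  A=α: p=0.5200, H(B|A=α) = 0.3912
  A=β: p=0.4800, H(B|A=β) = 0.8427
Weighted sum = 0.6079 bits.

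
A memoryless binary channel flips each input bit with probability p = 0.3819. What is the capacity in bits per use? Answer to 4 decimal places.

Binary symmetric channel: C = 1 − h₂(ε) where h₂ is the binary entropy function.
h₂(0.3819) = −0.3819·log₂0.3819 − 0.6181·log₂0.6181 = 0.9594.
C = 1 − 0.9594 = 0.0406 bits per channel use.

0.0406 bits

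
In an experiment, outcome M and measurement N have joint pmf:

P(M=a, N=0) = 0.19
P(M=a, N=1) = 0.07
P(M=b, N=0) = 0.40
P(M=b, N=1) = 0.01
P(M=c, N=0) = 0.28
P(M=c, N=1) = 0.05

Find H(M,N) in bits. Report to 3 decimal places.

2.049 bits

H(M,N) = −Σ p(x,y)·log₂ p(x,y) over all 6 cells.
  cell (a,0): −0.19·log₂0.19 = 0.4552
  cell (a,1): −0.07·log₂0.07 = 0.2686
  cell (b,0): −0.40·log₂0.40 = 0.5288
  cell (b,1): −0.01·log₂0.01 = 0.0664
  cell (c,0): −0.28·log₂0.28 = 0.5142
  cell (c,1): −0.05·log₂0.05 = 0.2161
Sum = 2.049 bits.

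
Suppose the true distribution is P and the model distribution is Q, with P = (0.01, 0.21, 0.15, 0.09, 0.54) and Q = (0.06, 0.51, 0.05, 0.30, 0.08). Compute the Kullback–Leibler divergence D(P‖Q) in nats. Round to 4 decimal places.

0.8833 nats

D(P‖Q) = Σ p·ln(p/q).
  0.01·ln(0.01/0.06) = -0.01792
  0.21·ln(0.21/0.51) = -0.18633
  0.15·ln(0.15/0.05) = 0.16479
  0.09·ln(0.09/0.30) = -0.10836
  0.54·ln(0.54/0.08) = 1.03115
D(P‖Q) = 0.8833 nats.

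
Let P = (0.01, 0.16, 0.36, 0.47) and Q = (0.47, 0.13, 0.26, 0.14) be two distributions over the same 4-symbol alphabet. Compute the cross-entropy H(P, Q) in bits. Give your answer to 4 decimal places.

2.5146 bits

H(P,Q) = −Σ p·log₂ q.
  −0.01·log₂(0.47) = 0.01089
  −0.16·log₂(0.13) = 0.47095
  −0.36·log₂(0.26) = 0.69963
  −0.47·log₂(0.14) = 1.33316
H(P,Q) = 2.5146 bits.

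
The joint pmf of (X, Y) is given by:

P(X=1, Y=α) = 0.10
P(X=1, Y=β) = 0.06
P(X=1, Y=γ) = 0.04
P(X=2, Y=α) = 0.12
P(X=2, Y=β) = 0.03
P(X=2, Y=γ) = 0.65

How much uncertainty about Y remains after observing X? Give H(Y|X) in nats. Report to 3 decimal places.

0.667 nats

Chain rule: H(Y|X) = H(X,Y) − H(X).
Marginals: p(X) = (0.2000, 0.8000), p(Y) = (0.2200, 0.0900, 0.6900).
H(X,Y) = 1.1675 nats; H(X) = 0.5004 nats.
H(Y|X) = 1.1675 − 0.5004 = 0.667 nats.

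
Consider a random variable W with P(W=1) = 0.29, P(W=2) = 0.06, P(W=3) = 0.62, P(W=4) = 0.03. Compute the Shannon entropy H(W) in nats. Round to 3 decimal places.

0.929 nats

H(W) = −Σ p·ln p.
  −(0.29)·ln(0.29) = 0.3590
  −(0.06)·ln(0.06) = 0.1688
  −(0.62)·ln(0.62) = 0.2964
  −(0.03)·ln(0.03) = 0.1052
Sum: 0.3590 + 0.1688 + 0.2964 + 0.1052 = 0.929 nats.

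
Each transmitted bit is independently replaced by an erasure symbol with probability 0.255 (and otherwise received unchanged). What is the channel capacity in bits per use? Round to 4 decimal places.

Binary erasure channel: capacity C = 1 − ε.
C = 1 − 0.255 = 0.7450 bits per channel use.

0.7450 bits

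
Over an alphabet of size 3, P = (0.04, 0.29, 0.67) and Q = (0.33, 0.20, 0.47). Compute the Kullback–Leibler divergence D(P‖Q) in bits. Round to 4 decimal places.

D(P‖Q) = Σ p·log₂(p/q).
  0.04·log₂(0.04/0.33) = -0.12178
  0.29·log₂(0.29/0.20) = 0.15546
  0.67·log₂(0.67/0.47) = 0.34271
D(P‖Q) = 0.3764 bits.

0.3764 bits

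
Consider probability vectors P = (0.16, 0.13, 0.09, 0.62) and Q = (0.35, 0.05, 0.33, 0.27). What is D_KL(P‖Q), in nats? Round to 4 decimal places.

0.3974 nats

D(P‖Q) = Σ p·ln(p/q).
  0.16·ln(0.16/0.35) = -0.12524
  0.13·ln(0.13/0.05) = 0.12422
  0.09·ln(0.09/0.33) = -0.11694
  0.62·ln(0.62/0.27) = 0.51540
D(P‖Q) = 0.3974 nats.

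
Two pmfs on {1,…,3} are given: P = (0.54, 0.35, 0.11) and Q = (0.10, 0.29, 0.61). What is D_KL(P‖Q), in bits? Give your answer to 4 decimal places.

D(P‖Q) = Σ p·log₂(p/q).
  0.54·log₂(0.54/0.10) = 1.31380
  0.35·log₂(0.35/0.29) = 0.09496
  0.11·log₂(0.11/0.61) = -0.27184
D(P‖Q) = 1.1369 bits.

1.1369 bits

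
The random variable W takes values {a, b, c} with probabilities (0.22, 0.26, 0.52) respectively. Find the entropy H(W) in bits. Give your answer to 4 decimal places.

H(W) = −Σ p·log₂ p.
  −(0.22)·log₂(0.22) = 0.48057
  −(0.26)·log₂(0.26) = 0.50529
  −(0.52)·log₂(0.52) = 0.49058
Sum: 0.48057 + 0.50529 + 0.49058 = 1.4764 bits.

1.4764 bits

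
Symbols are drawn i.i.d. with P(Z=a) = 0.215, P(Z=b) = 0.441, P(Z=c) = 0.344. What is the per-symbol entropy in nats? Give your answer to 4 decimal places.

1.0586 nats

H(Z) = −Σ p·ln p.
  −(0.215)·ln(0.215) = 0.33048
  −(0.441)·ln(0.441) = 0.36105
  −(0.344)·ln(0.344) = 0.36709
Sum: 0.33048 + 0.36105 + 0.36709 = 1.0586 nats.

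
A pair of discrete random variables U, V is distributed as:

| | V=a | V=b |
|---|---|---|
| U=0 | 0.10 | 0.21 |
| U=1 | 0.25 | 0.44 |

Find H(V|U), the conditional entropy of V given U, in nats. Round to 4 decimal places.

Chain rule: H(V|U) = H(U,V) − H(U).
Marginals: p(U) = (0.3100, 0.6900), p(V) = (0.3500, 0.6500).
H(U,V) = 1.2658 nats; H(U) = 0.6191 nats.
H(V|U) = 1.2658 − 0.6191 = 0.6467 nats.

0.6467 nats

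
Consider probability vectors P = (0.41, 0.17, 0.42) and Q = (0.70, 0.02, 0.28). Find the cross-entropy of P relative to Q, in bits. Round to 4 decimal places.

H(P,Q) = −Σ p·log₂ q.
  −0.41·log₂(0.70) = 0.21098
  −0.17·log₂(0.02) = 0.95946
  −0.42·log₂(0.28) = 0.77133
H(P,Q) = 1.9418 bits.

1.9418 bits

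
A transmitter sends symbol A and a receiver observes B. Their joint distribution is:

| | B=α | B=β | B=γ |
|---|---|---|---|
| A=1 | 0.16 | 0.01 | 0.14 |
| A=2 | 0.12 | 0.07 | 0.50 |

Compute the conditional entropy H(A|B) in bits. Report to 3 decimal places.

Chain rule: H(A|B) = H(A,B) − H(B).
Marginals: p(A) = (0.3100, 0.6900), p(B) = (0.2800, 0.0800, 0.6400).
H(A,B) = 2.0222 bits; H(B) = 1.2178 bits.
H(A|B) = 2.0222 − 1.2178 = 0.804 bits.

0.804 bits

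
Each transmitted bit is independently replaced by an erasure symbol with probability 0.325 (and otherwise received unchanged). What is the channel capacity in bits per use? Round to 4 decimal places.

0.6750 bits

Binary erasure channel: capacity C = 1 − ε.
C = 1 − 0.325 = 0.6750 bits per channel use.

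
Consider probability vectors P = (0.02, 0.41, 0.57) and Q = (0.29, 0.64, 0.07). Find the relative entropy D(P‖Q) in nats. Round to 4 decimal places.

D(P‖Q) = Σ p·ln(p/q).
  0.02·ln(0.02/0.29) = -0.05348
  0.41·ln(0.41/0.64) = -0.18258
  0.57·ln(0.57/0.07) = 1.19537
D(P‖Q) = 0.9593 nats.

0.9593 nats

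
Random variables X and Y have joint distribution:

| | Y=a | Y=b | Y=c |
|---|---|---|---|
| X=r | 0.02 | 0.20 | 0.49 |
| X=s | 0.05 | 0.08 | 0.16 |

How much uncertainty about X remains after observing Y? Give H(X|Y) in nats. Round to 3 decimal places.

0.572 nats

Chain rule: H(X|Y) = H(X,Y) − H(Y).
Marginals: p(X) = (0.7100, 0.2900), p(Y) = (0.0700, 0.2800, 0.6500).
H(X,Y) = 1.3947 nats; H(Y) = 0.8226 nats.
H(X|Y) = 1.3947 − 0.8226 = 0.572 nats.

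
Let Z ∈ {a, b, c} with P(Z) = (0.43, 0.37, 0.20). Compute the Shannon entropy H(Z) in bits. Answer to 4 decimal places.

1.5187 bits

H(Z) = −Σ p·log₂ p.
  −(0.43)·log₂(0.43) = 0.52356
  −(0.37)·log₂(0.37) = 0.53073
  −(0.20)·log₂(0.20) = 0.46439
Sum: 0.52356 + 0.53073 + 0.46439 = 1.5187 bits.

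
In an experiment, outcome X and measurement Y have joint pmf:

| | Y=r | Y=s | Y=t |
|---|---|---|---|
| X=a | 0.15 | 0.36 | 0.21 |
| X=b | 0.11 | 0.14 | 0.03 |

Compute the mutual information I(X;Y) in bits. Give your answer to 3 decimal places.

0.042 bits

Marginals: p(X) = (0.7200, 0.2800), p(Y) = (0.2600, 0.5000, 0.2400).
I(X;Y) = H(X) + H(Y) − H(X,Y).
H(X) = 0.8555, H(Y) = 1.4994, H(X,Y) = 2.3131.
I(X;Y) = 0.8555 + 1.4994 − 2.3131 = 0.042 bits.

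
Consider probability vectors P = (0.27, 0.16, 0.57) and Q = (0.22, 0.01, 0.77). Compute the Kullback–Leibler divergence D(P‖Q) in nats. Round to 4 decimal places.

D(P‖Q) = Σ p·ln(p/q).
  0.27·ln(0.27/0.22) = 0.05529
  0.16·ln(0.16/0.01) = 0.44361
  0.57·ln(0.57/0.77) = -0.17143
D(P‖Q) = 0.3275 nats.

0.3275 nats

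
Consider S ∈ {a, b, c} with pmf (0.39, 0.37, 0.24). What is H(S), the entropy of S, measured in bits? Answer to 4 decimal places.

1.5547 bits

H(S) = −Σ p·log₂ p.
  −(0.39)·log₂(0.39) = 0.52980
  −(0.37)·log₂(0.37) = 0.53073
  −(0.24)·log₂(0.24) = 0.49413
Sum: 0.52980 + 0.53073 + 0.49413 = 1.5547 bits.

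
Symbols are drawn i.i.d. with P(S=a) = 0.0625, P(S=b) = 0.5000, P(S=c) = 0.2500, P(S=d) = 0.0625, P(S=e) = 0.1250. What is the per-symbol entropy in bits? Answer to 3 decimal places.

1.875 bits

H(S) = −Σ p·log₂ p.
  −(0.0625)·log₂(0.0625) = 0.2500
  −(0.5000)·log₂(0.5000) = 0.5000
  −(0.2500)·log₂(0.2500) = 0.5000
  −(0.0625)·log₂(0.0625) = 0.2500
  −(0.1250)·log₂(0.1250) = 0.3750
Sum: 0.2500 + 0.5000 + 0.5000 + 0.2500 + 0.3750 = 1.875 bits.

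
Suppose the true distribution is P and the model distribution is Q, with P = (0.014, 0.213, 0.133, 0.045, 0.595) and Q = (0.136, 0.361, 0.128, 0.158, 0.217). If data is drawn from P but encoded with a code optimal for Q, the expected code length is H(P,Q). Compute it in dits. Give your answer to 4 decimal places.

0.6560 dits

H(P,Q) = −Σ p·log₁₀ q.
  −0.014·log₁₀(0.136) = 0.01213
  −0.213·log₁₀(0.361) = 0.09425
  −0.133·log₁₀(0.128) = 0.11874
  −0.045·log₁₀(0.158) = 0.03606
  −0.595·log₁₀(0.217) = 0.39481
H(P,Q) = 0.6560 dits.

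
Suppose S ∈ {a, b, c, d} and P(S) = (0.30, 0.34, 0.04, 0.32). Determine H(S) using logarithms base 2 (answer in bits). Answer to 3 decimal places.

H(S) = −Σ p·log₂ p.
  −(0.30)·log₂(0.30) = 0.5211
  −(0.34)·log₂(0.34) = 0.5292
  −(0.04)·log₂(0.04) = 0.1858
  −(0.32)·log₂(0.32) = 0.5260
Sum: 0.5211 + 0.5292 + 0.1858 + 0.5260 = 1.762 bits.

1.762 bits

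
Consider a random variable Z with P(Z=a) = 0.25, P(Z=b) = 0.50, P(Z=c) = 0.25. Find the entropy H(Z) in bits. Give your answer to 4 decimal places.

1.5000 bits

H(Z) = −Σ p·log₂ p.
  −(0.25)·log₂(0.25) = 0.50000
  −(0.50)·log₂(0.50) = 0.50000
  −(0.25)·log₂(0.25) = 0.50000
Sum: 0.50000 + 0.50000 + 0.50000 = 1.5000 bits.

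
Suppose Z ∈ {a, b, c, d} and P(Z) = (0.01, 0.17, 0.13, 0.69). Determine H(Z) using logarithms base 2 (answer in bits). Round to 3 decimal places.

1.253 bits

H(Z) = −Σ p·log₂ p.
  −(0.01)·log₂(0.01) = 0.0664
  −(0.17)·log₂(0.17) = 0.4346
  −(0.13)·log₂(0.13) = 0.3826
  −(0.69)·log₂(0.69) = 0.3694
Sum: 0.0664 + 0.4346 + 0.3826 + 0.3694 = 1.253 bits.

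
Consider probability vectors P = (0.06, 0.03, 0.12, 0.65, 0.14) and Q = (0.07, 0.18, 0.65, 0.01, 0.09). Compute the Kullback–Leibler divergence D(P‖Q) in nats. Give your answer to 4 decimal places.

2.5095 nats

D(P‖Q) = Σ p·ln(p/q).
  0.06·ln(0.06/0.07) = -0.00925
  0.03·ln(0.03/0.18) = -0.05375
  0.12·ln(0.12/0.65) = -0.20274
  0.65·ln(0.65/0.01) = 2.71335
  0.14·ln(0.14/0.09) = 0.06186
D(P‖Q) = 2.5095 nats.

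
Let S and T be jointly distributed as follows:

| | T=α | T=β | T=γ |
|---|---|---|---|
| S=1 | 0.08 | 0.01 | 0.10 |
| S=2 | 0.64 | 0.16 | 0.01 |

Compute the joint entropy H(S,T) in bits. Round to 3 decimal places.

1.592 bits

H(S,T) = −Σ p(x,y)·log₂ p(x,y) over all 6 cells.
  cell (1,α): −0.08·log₂0.08 = 0.2915
  cell (1,β): −0.01·log₂0.01 = 0.0664
  cell (1,γ): −0.10·log₂0.10 = 0.3322
  cell (2,α): −0.64·log₂0.64 = 0.4121
  cell (2,β): −0.16·log₂0.16 = 0.4230
  cell (2,γ): −0.01·log₂0.01 = 0.0664
Sum = 1.592 bits.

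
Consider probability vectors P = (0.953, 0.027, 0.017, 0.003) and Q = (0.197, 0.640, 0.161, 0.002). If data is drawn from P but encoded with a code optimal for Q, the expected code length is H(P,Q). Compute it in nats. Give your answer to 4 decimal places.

H(P,Q) = −Σ p·ln q.
  −0.953·ln(0.197) = 1.54820
  −0.027·ln(0.640) = 0.01205
  −0.017·ln(0.161) = 0.03105
  −0.003·ln(0.002) = 0.01864
H(P,Q) = 1.6099 nats.

1.6099 nats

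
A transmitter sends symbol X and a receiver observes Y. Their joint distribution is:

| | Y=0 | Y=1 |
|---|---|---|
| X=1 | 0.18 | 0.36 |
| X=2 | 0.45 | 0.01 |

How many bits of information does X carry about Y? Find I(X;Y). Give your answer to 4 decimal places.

Marginals: p(X) = (0.5400, 0.4600), p(Y) = (0.6300, 0.3700).
I(X;Y) = Σ p(x,y)·log₂[p(x,y)/(p(x)p(y))].
  (1,0): 0.18·log₂(0.5291) = -0.16531
  (1,1): 0.36·log₂(1.8018) = 0.30580
  (2,0): 0.45·log₂(1.5528) = 0.28569
  (2,1): 0.01·log₂(0.0588) = -0.04089
Sum = 0.3853 bits.

0.3853 bits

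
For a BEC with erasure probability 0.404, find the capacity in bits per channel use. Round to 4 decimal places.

0.5960 bits

Binary erasure channel: capacity C = 1 − ε.
C = 1 − 0.404 = 0.5960 bits per channel use.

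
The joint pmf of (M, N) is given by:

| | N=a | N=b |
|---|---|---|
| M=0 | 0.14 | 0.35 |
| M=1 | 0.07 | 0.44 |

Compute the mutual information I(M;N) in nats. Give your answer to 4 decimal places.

Marginals: p(M) = (0.4900, 0.5100), p(N) = (0.2100, 0.7900).
I(M;N) = Σ p(x,y)·ln[p(x,y)/(p(x)p(y))].
  (0,a): 0.14·ln(1.3605) = 0.04310
  (0,b): 0.35·ln(0.9042) = -0.03526
  (1,a): 0.07·ln(0.6536) = -0.02977
  (1,b): 0.44·ln(1.0921) = 0.03876
Sum = 0.0168 nats.

0.0168 nats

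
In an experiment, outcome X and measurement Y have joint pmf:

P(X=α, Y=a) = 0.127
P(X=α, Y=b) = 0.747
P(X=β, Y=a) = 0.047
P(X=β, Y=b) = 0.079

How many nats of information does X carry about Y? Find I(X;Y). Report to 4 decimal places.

Marginals: p(X) = (0.8740, 0.1260), p(Y) = (0.1740, 0.8260).
I(X;Y) = Σ p(x,y)·ln[p(x,y)/(p(x)p(y))].
  (α,a): 0.127·ln(0.8351) = -0.02288
  (α,b): 0.747·ln(1.0347) = 0.02551
  (β,a): 0.047·ln(2.1438) = 0.03584
  (β,b): 0.079·ln(0.7591) = -0.02178
Sum = 0.0167 nats.

0.0167 nats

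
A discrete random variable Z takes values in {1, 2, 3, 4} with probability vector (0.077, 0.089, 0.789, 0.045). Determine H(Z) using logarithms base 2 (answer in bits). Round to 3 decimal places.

1.067 bits

H(Z) = −Σ p·log₂ p.
  −(0.077)·log₂(0.077) = 0.2848
  −(0.089)·log₂(0.089) = 0.3106
  −(0.789)·log₂(0.789) = 0.2698
  −(0.045)·log₂(0.045) = 0.2013
Sum: 0.2848 + 0.3106 + 0.2698 + 0.2013 = 1.067 bits.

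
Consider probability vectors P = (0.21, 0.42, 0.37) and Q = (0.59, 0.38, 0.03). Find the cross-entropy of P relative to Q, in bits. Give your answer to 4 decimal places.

H(P,Q) = −Σ p·log₂ q.
  −0.21·log₂(0.59) = 0.15985
  −0.42·log₂(0.38) = 0.58629
  −0.37·log₂(0.03) = 1.87179
H(P,Q) = 2.6179 bits.

2.6179 bits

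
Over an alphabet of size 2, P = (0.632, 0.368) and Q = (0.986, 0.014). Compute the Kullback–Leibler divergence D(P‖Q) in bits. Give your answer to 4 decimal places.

D(P‖Q) = Σ p·log₂(p/q).
  0.632·log₂(0.632/0.986) = -0.40553
  0.368·log₂(0.368/0.014) = 1.73556
D(P‖Q) = 1.3300 bits.

1.3300 bits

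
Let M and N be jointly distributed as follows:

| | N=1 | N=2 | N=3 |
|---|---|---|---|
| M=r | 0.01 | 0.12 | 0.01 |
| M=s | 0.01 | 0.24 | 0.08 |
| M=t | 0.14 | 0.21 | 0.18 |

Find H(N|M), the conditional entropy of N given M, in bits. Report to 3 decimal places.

1.257 bits

Chain rule: H(N|M) = H(M,N) − H(M).
Marginals: p(M) = (0.1400, 0.3300, 0.5300), p(N) = (0.1600, 0.5700, 0.2700).
H(M,N) = 2.6673 bits; H(M) = 1.4104 bits.
H(N|M) = 2.6673 − 1.4104 = 1.257 bits.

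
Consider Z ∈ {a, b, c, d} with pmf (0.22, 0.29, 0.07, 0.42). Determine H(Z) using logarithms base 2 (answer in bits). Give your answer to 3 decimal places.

1.793 bits

H(Z) = −Σ p·log₂ p.
  −(0.22)·log₂(0.22) = 0.4806
  −(0.29)·log₂(0.29) = 0.5179
  −(0.07)·log₂(0.07) = 0.2686
  −(0.42)·log₂(0.42) = 0.5256
Sum: 0.4806 + 0.5179 + 0.2686 + 0.5256 = 1.793 bits.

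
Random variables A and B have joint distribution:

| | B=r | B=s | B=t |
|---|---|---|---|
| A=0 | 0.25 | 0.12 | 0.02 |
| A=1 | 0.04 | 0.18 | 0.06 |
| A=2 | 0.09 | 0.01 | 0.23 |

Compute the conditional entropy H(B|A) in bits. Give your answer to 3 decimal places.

1.149 bits

Chain rule: H(B|A) = H(A,B) − H(A).
Marginals: p(A) = (0.3900, 0.2800, 0.3300), p(B) = (0.3800, 0.3100, 0.3100).
H(A,B) = 2.7213 bits; H(A) = 1.5718 bits.
H(B|A) = 2.7213 − 1.5718 = 1.149 bits.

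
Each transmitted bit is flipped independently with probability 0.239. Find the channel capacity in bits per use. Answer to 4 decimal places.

Binary symmetric channel: C = 1 − h₂(ε) where h₂ is the binary entropy function.
h₂(0.239) = −0.239·log₂0.239 − 0.761·log₂0.761 = 0.7934.
C = 1 − 0.7934 = 0.2066 bits per channel use.

0.2066 bits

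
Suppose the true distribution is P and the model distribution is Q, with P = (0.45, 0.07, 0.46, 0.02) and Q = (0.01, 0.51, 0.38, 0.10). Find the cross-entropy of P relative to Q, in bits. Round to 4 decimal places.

H(P,Q) = −Σ p·log₂ q.
  −0.45·log₂(0.01) = 2.98974
  −0.07·log₂(0.51) = 0.06800
  −0.46·log₂(0.38) = 0.64213
  −0.02·log₂(0.10) = 0.06644
H(P,Q) = 3.7663 bits.

3.7663 bits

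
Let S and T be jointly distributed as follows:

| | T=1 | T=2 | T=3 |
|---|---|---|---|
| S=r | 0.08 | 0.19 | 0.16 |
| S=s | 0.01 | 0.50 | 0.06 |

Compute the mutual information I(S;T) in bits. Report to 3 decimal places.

0.169 bits

Marginals: p(S) = (0.4300, 0.5700), p(T) = (0.0900, 0.6900, 0.2200).
I(S;T) = H(S) + H(T) − H(S,T).
H(S) = 0.9858, H(T) = 1.1626, H(S,T) = 1.9797.
I(S;T) = 0.9858 + 1.1626 − 1.9797 = 0.169 bits.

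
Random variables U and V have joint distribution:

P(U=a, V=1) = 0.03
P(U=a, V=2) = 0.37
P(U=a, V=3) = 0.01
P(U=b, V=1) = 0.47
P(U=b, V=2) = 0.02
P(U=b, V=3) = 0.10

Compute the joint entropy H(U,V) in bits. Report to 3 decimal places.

H(U,V) = −Σ p(x,y)·log₂ p(x,y) over all 6 cells.
  cell (a,1): −0.03·log₂0.03 = 0.1518
  cell (a,2): −0.37·log₂0.37 = 0.5307
  cell (a,3): −0.01·log₂0.01 = 0.0664
  cell (b,1): −0.47·log₂0.47 = 0.5120
  cell (b,2): −0.02·log₂0.02 = 0.1129
  cell (b,3): −0.10·log₂0.10 = 0.3322
Sum = 1.706 bits.

1.706 bits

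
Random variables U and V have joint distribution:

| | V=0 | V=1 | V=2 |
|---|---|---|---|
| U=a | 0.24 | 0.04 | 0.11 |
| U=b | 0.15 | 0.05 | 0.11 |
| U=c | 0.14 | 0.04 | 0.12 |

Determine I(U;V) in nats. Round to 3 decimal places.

0.010 nats

Marginals: p(U) = (0.3900, 0.3100, 0.3000), p(V) = (0.5300, 0.1300, 0.3400).
I(U;V) = Σ p(x,y)·ln[p(x,y)/(p(x)p(y))].
  (a,0): 0.24·ln(1.1611) = 0.0358
  (a,1): 0.04·ln(0.7890) = -0.0095
  (a,2): 0.11·ln(0.8296) = -0.0206
  (b,0): 0.15·ln(0.9130) = -0.0137
  (b,1): 0.05·ln(1.2407) = 0.0108
  (b,2): 0.11·ln(1.0436) = 0.0047
  (c,0): 0.14·ln(0.8805) = -0.0178
  (c,1): 0.04·ln(1.0256) = 0.0010
  (c,2): 0.12·ln(1.1765) = 0.0195
Sum = 0.010 nats.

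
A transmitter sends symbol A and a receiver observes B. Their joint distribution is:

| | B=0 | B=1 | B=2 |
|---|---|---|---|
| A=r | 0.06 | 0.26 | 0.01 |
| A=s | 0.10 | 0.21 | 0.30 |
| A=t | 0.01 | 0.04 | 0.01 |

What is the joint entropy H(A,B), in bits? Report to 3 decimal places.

2.460 bits

H(A,B) = −Σ p(x,y)·log₂ p(x,y) over all 9 cells.
  cell (r,0): −0.06·log₂0.06 = 0.2435
  cell (r,1): −0.26·log₂0.26 = 0.5053
  cell (r,2): −0.01·log₂0.01 = 0.0664
  cell (s,0): −0.10·log₂0.10 = 0.3322
  cell (s,1): −0.21·log₂0.21 = 0.4728
  cell (s,2): −0.30·log₂0.30 = 0.5211
  cell (t,0): −0.01·log₂0.01 = 0.0664
  cell (t,1): −0.04·log₂0.04 = 0.1858
  cell (t,2): −0.01·log₂0.01 = 0.0664
Sum = 2.460 bits.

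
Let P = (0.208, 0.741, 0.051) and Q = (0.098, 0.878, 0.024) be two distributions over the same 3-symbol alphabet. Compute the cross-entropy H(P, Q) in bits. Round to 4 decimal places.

H(P,Q) = −Σ p·log₂ q.
  −0.208·log₂(0.098) = 0.69702
  −0.741·log₂(0.878) = 0.13909
  −0.051·log₂(0.024) = 0.27442
H(P,Q) = 1.1105 bits.

1.1105 bits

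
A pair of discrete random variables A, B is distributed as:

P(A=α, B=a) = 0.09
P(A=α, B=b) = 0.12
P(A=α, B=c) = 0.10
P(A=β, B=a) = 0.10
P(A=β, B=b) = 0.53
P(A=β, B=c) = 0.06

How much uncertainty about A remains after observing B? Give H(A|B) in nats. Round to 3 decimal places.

0.548 nats

Marginals: p(A) = (0.3100, 0.6900), p(B) = (0.1900, 0.6500, 0.1600).
H(A|B) = Σ p(B) · H(A|B=·).
  B=a: p=0.1900, H(A|B=a) = 0.6918
  B=b: p=0.6500, H(A|B=b) = 0.4783
  B=c: p=0.1600, H(A|B=c) = 0.6616
Weighted sum = 0.548 nats.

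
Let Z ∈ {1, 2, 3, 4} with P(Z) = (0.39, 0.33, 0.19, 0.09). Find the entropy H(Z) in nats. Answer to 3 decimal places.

1.265 nats

H(Z) = −Σ p·ln p.
  −(0.39)·ln(0.39) = 0.3672
  −(0.33)·ln(0.33) = 0.3659
  −(0.19)·ln(0.19) = 0.3155
  −(0.09)·ln(0.09) = 0.2167
Sum: 0.3672 + 0.3659 + 0.3155 + 0.2167 = 1.265 nats.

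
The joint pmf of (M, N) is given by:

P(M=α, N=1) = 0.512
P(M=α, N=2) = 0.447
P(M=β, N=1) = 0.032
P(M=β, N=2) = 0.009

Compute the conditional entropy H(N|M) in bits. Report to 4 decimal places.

Chain rule: H(N|M) = H(M,N) − H(M).
Marginals: p(M) = (0.9590, 0.0410), p(N) = (0.5440, 0.4560).
H(M,N) = 1.2338 bits; H(M) = 0.2469 bits.
H(N|M) = 1.2338 − 0.2469 = 0.9869 bits.

0.9869 bits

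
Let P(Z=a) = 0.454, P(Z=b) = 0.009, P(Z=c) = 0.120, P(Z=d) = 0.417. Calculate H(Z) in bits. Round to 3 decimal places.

H(Z) = −Σ p·log₂ p.
  −(0.454)·log₂(0.454) = 0.5172
  −(0.009)·log₂(0.009) = 0.0612
  −(0.120)·log₂(0.120) = 0.3671
  −(0.417)·log₂(0.417) = 0.5262
Sum: 0.5172 + 0.0612 + 0.3671 + 0.5262 = 1.472 bits.

1.472 bits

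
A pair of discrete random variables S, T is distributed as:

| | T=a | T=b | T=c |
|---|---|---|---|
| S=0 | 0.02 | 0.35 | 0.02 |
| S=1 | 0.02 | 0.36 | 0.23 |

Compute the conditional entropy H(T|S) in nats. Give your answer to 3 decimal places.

0.639 nats

Chain rule: H(T|S) = H(S,T) − H(S).
Marginals: p(S) = (0.3900, 0.6100), p(T) = (0.0400, 0.7100, 0.2500).
H(S,T) = 1.3080 nats; H(S) = 0.6687 nats.
H(T|S) = 1.3080 − 0.6687 = 0.639 nats.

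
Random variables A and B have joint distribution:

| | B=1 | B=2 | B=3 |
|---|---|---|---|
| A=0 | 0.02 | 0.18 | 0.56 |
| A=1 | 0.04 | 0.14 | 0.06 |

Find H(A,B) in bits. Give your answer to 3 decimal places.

H(A,B) = −Σ p(x,y)·log₂ p(x,y) over all 6 cells.
  cell (0,1): −0.02·log₂0.02 = 0.1129
  cell (0,2): −0.18·log₂0.18 = 0.4453
  cell (0,3): −0.56·log₂0.56 = 0.4684
  cell (1,1): −0.04·log₂0.04 = 0.1858
  cell (1,2): −0.14·log₂0.14 = 0.3971
  cell (1,3): −0.06·log₂0.06 = 0.2435
Sum = 1.853 bits.

1.853 bits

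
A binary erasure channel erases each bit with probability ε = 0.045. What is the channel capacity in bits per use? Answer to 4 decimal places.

0.9550 bits

Binary erasure channel: capacity C = 1 − ε.
C = 1 − 0.045 = 0.9550 bits per channel use.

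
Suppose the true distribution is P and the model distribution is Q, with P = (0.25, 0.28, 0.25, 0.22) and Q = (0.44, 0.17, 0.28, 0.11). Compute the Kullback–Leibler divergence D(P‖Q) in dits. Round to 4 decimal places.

D(P‖Q) = Σ p·log₁₀(p/q).
  0.25·log₁₀(0.25/0.44) = -0.06138
  0.28·log₁₀(0.28/0.17) = 0.06068
  0.25·log₁₀(0.25/0.28) = -0.01230
  0.22·log₁₀(0.22/0.11) = 0.06623
D(P‖Q) = 0.0532 dits.

0.0532 dits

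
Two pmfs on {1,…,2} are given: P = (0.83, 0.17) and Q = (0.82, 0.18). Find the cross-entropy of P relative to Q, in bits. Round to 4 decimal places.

H(P,Q) = −Σ p·log₂ q.
  −0.83·log₂(0.82) = 0.23763
  −0.17·log₂(0.18) = 0.42057
H(P,Q) = 0.6582 bits.

0.6582 bits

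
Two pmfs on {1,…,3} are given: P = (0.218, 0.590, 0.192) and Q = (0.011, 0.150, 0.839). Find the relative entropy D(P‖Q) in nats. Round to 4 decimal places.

D(P‖Q) = Σ p·ln(p/q).
  0.218·ln(0.218/0.011) = 0.65108
  0.590·ln(0.590/0.150) = 0.80800
  0.192·ln(0.192/0.839) = -0.28315
D(P‖Q) = 1.1759 nats.

1.1759 nats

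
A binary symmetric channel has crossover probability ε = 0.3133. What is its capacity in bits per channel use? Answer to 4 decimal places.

0.1031 bits

Binary symmetric channel: C = 1 − h₂(ε) where h₂ is the binary entropy function.
h₂(0.3133) = −0.3133·log₂0.3133 − 0.6867·log₂0.6867 = 0.8969.
C = 1 − 0.8969 = 0.1031 bits per channel use.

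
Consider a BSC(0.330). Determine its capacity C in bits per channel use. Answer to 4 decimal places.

0.0851 bits

Binary symmetric channel: C = 1 − h₂(ε) where h₂ is the binary entropy function.
h₂(0.330) = −0.330·log₂0.330 − 0.670·log₂0.670 = 0.9149.
C = 1 − 0.9149 = 0.0851 bits per channel use.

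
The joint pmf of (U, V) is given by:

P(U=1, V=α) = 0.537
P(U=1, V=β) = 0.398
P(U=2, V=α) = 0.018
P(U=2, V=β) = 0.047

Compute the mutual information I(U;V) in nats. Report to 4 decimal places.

Marginals: p(U) = (0.9350, 0.0650), p(V) = (0.5550, 0.4450).
I(U;V) = Σ p(x,y)·ln[p(x,y)/(p(x)p(y))].
  (1,α): 0.537·ln(1.0348) = 0.01839
  (1,β): 0.398·ln(0.9566) = -0.01768
  (2,α): 0.018·ln(0.4990) = -0.01251
  (2,β): 0.047·ln(1.6249) = 0.02282
Sum = 0.0110 nats.

0.0110 nats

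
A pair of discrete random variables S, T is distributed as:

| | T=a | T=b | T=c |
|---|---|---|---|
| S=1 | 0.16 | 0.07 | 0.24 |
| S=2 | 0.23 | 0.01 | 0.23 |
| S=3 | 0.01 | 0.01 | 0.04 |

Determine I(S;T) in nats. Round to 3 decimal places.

0.040 nats

Marginals: p(S) = (0.4700, 0.4700, 0.0600), p(T) = (0.4000, 0.0900, 0.5100).
I(S;T) = Σ p(x,y)·ln[p(x,y)/(p(x)p(y))].
  (1,a): 0.16·ln(0.8511) = -0.0258
  (1,b): 0.07·ln(1.6548) = 0.0353
  (1,c): 0.24·ln(1.0013) = 0.0003
  (2,a): 0.23·ln(1.2234) = 0.0464
  (2,b): 0.01·ln(0.2364) = -0.0144
  (2,c): 0.23·ln(0.9595) = -0.0095
  (3,a): 0.01·ln(0.4167) = -0.0088
  (3,b): 0.01·ln(1.8519) = 0.0062
  (3,c): 0.04·ln(1.3072) = 0.0107
Sum = 0.040 nats.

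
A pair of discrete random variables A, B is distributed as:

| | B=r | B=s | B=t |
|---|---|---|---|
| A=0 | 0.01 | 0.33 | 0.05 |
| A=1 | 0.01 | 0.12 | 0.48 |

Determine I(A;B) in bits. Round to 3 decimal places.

0.329 bits

Marginals: p(A) = (0.3900, 0.6100), p(B) = (0.0200, 0.4500, 0.5300).
I(A;B) = Σ p(x,y)·log₂[p(x,y)/(p(x)p(y))].
  (0,r): 0.01·log₂(1.2821) = 0.0036
  (0,s): 0.33·log₂(1.8803) = 0.3006
  (0,t): 0.05·log₂(0.2419) = -0.1024
  (1,r): 0.01·log₂(0.8197) = -0.0029
  (1,s): 0.12·log₂(0.4372) = -0.1433
  (1,t): 0.48·log₂(1.4847) = 0.2737
Sum = 0.329 bits.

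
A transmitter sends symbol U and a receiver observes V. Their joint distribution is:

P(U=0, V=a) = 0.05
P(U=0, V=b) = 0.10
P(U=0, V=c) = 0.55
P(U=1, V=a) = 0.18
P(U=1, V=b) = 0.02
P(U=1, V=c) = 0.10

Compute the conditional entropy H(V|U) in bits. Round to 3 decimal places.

Chain rule: H(V|U) = H(U,V) − H(U).
Marginals: p(U) = (0.7000, 0.3000), p(V) = (0.2300, 0.1200, 0.6500).
H(U,V) = 1.9130 bits; H(U) = 0.8813 bits.
H(V|U) = 1.9130 − 0.8813 = 1.032 bits.

1.032 bits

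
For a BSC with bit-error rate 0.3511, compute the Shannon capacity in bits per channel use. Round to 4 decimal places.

Binary symmetric channel: C = 1 − h₂(ε) where h₂ is the binary entropy function.
h₂(0.3511) = −0.3511·log₂0.3511 − 0.6489·log₂0.6489 = 0.9350.
C = 1 − 0.9350 = 0.0650 bits per channel use.

0.0650 bits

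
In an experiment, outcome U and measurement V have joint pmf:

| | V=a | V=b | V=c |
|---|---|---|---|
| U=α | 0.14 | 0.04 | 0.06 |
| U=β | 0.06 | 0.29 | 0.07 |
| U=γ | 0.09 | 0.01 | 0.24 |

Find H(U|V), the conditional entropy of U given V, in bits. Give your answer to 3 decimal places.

1.152 bits

Chain rule: H(U|V) = H(U,V) − H(V).
Marginals: p(U) = (0.2400, 0.4200, 0.3400), p(V) = (0.2900, 0.3400, 0.3700).
H(U,V) = 2.7296 bits; H(V) = 1.5778 bits.
H(U|V) = 2.7296 − 1.5778 = 1.152 bits.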